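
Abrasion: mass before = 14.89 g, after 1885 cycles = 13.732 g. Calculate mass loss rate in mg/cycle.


0.614 mg/cycle

Mass loss = 14.89 - 13.732 = 1.158 g
Rate = 1.158 / 1885 x 1000 = 0.614 mg/cycle


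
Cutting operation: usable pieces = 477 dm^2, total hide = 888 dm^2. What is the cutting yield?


Yield = usable / total x 100
Yield = 477 / 888 x 100 = 53.7%


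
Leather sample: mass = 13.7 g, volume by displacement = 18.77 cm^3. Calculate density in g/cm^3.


0.730 g/cm^3


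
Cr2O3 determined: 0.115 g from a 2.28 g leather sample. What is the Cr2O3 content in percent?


5.04%

Cr2O3% = 0.115 / 2.28 x 100
Cr2O3% = 5.04%


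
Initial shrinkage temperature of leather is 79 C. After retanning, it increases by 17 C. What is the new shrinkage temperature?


New Ts = 79 + 17 = 96 C


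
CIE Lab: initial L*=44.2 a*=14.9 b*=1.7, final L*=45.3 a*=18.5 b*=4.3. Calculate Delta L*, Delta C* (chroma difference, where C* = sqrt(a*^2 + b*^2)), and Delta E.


Delta L* = 45.3 - 44.2 = 1.1
C1* = sqrt((14.9)^2 + (1.7)^2) = 14.997
C2* = sqrt((18.5)^2 + (4.3)^2) = 18.993
Delta C* = 18.993 - 14.997 = 4.00
Delta E = sqrt((1.1)^2 + (3.6)^2 + (2.6)^2) = 4.57


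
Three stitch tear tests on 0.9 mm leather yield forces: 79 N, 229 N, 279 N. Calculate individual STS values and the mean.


STS1 = 87.8 N/mm
STS2 = 254.4 N/mm
STS3 = 310.0 N/mm
Mean = 217.4 N/mm

STS1 = 79 / 0.9 = 87.8 N/mm
STS2 = 229 / 0.9 = 254.4 N/mm
STS3 = 279 / 0.9 = 310.0 N/mm
Mean = (87.8 + 254.4 + 310.0) / 3 = 217.4 N/mm


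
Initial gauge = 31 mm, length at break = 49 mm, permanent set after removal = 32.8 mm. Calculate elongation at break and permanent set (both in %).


Elongation at break = (49 - 31) / 31 x 100 = 58.1%
Permanent set = (32.8 - 31) / 31 x 100 = 5.8%


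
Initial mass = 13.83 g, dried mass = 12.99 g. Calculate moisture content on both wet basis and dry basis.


Moisture lost = 13.83 - 12.99 = 0.84 g
Wet basis MC = 0.84 / 13.83 x 100 = 6.1%
Dry basis MC = 0.84 / 12.99 x 100 = 6.5%


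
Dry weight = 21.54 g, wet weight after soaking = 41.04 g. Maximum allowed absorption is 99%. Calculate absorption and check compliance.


WA = (41.04 - 21.54) / 21.54 x 100 = 90.5%
Maximum allowed: 99%
Compliant: Yes


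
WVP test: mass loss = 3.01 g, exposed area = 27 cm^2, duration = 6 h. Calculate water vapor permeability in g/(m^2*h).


185.80 g/(m^2*h)

WVP = mass_loss / (area x time) x 10000
WVP = 3.01 / (27 x 6) x 10000
WVP = 3.01 / 162 x 10000 = 185.80 g/(m^2*h)


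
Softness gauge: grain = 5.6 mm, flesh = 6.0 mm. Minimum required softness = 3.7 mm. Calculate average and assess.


Average = (5.6 + 6.0) / 2 = 5.80 mm
Minimum = 3.7 mm
Meets requirement: Yes


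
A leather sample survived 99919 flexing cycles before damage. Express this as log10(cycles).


5.00

log10(99919) = 5.00


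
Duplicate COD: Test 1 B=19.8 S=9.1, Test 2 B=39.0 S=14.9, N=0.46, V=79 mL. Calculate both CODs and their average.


COD1 = (19.8 - 9.1) x 0.46 x 8000 / 79 = 498.4 mg/L
COD2 = (39.0 - 14.9) x 0.46 x 8000 / 79 = 1122.6 mg/L
Average = (498.4 + 1122.6) / 2 = 810.5 mg/L


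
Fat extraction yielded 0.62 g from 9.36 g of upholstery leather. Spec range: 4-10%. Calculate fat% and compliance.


Fat content = 6.6%
Compliant: Yes


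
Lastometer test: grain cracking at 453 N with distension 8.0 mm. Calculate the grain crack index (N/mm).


Grain crack index = force / distension
Index = 453 / 8.0 = 56.6 N/mm


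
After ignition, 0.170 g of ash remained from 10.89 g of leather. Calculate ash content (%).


Ash% = 0.170 / 10.89 x 100
Ash% = 1.56%


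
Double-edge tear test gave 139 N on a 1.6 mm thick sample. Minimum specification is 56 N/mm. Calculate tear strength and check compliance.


Tear strength = 86.9 N/mm
Compliant: Yes

Tear strength = 139 / 1.6 = 86.9 N/mm
Required minimum = 56 N/mm
Compliant: Yes


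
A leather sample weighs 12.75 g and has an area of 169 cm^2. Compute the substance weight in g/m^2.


Substance weight = mass / area x 10000
SW = 12.75 / 169 x 10000
SW = 754.4 g/m^2


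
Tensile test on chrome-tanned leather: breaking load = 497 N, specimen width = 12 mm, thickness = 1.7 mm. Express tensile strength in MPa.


24.36 MPa

Cross-section = 12 x 1.7 = 20.4 mm^2
TS = 497 / 20.4 = 24.36 MPa
(1 N/mm^2 = 1 MPa)


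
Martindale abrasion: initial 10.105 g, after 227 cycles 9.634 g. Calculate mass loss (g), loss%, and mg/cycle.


Mass loss = 0.471 g
Loss = 4.66%
Rate = 2.075 mg/cycle


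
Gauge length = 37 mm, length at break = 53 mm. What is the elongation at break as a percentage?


Extension = 53 - 37 = 16 mm
Elongation = 16 / 37 x 100 = 43.2%


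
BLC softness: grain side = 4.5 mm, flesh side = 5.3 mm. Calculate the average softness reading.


Average = (4.5 + 5.3) / 2
Average = 4.90 mm


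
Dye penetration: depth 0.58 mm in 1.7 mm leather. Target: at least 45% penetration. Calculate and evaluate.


Penetration = 0.58 / 1.7 x 100 = 34.1%
Target: 45%
Meets target: No


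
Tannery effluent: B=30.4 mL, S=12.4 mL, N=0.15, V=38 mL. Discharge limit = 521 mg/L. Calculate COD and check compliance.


COD = 568.4 mg/L
Compliant: No


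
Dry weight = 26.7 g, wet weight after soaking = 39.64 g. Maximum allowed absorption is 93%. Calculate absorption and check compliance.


WA = (39.64 - 26.7) / 26.7 x 100 = 48.5%
Maximum allowed: 93%
Compliant: Yes


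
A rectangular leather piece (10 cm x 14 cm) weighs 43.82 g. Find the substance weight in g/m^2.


Area = 10 x 14 = 140 cm^2
SW = 43.82 / 140 x 10000 = 3130.0 g/m^2


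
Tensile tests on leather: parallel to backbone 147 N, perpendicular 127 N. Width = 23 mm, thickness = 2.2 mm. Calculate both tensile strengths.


Parallel = 2.91 N/mm^2
Perpendicular = 2.51 N/mm^2


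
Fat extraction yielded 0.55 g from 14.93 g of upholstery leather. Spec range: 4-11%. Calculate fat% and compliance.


Fat% = 0.55 / 14.93 x 100 = 3.7%
Spec range: 4-11%
Compliant: No


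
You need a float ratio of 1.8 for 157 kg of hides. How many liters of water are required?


Water = hide weight x target ratio
Water = 157 x 1.8 = 282.6 L


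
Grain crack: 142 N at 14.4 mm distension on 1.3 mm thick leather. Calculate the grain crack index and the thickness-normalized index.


Crack index = 9.9 N/mm
Normalized index = 7.6 N/mm per mm


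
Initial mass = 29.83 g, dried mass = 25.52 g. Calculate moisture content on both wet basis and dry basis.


Moisture lost = 29.83 - 25.52 = 4.31 g
Wet basis MC = 4.31 / 29.83 x 100 = 14.4%
Dry basis MC = 4.31 / 25.52 x 100 = 16.9%


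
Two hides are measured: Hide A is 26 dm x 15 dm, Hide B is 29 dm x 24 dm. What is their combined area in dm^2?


Hide A area = 26 x 15 = 390 dm^2
Hide B area = 29 x 24 = 696 dm^2
Total = 390 + 696 = 1086 dm^2


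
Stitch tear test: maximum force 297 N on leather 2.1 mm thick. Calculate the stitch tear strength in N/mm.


Stitch tear strength = force / thickness
STS = 297 / 2.1 = 141.4 N/mm


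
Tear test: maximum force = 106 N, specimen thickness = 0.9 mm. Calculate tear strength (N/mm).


117.8 N/mm

Tear strength = force / thickness
Tear = 106 / 0.9 = 117.8 N/mm


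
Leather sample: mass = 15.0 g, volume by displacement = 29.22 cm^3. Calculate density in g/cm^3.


0.513 g/cm^3

Density = mass / volume
Density = 15.0 / 29.22 = 0.513 g/cm^3


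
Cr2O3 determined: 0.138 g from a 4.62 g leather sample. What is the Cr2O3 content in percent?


2.99%


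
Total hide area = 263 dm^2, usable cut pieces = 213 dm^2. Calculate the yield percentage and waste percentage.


Yield = 81.0%
Waste = 19.0%


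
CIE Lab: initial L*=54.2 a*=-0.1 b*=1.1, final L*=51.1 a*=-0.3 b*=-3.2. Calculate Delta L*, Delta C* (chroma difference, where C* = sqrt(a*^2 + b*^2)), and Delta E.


Delta L* = -3.1
Delta C* = 2.11
Delta E = 5.30

Delta L* = 51.1 - 54.2 = -3.1
C1* = sqrt((-0.1)^2 + (1.1)^2) = 1.105
C2* = sqrt((-0.3)^2 + (-3.2)^2) = 3.214
Delta C* = 3.214 - 1.105 = 2.11
Delta E = sqrt((-3.1)^2 + (-0.2)^2 + (-4.3)^2) = 5.30


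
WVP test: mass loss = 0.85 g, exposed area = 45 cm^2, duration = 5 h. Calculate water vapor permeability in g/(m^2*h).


37.78 g/(m^2*h)


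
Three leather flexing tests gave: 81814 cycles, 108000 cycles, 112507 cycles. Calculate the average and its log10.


Average = 100774 cycles
log10 = 5.00


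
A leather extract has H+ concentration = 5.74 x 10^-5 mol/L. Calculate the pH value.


pH = 4.24

pH = -log10[H+]
pH = -log10(5.74 x 10^-5) = 4.24


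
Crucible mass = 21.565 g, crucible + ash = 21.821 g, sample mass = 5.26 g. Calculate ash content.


Ash mass = 0.256 g
Ash content = 4.87%


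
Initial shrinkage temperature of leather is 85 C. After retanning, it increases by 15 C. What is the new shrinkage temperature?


New Ts = 85 + 15 = 100 C


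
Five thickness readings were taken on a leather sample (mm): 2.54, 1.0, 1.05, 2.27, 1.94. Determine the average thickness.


1.76 mm

Sum = 2.54 + 1.0 + 1.05 + 2.27 + 1.94 = 8.80
Average = 8.80 / 5 = 1.76 mm


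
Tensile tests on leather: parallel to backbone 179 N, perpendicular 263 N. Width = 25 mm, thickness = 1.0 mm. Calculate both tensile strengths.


Parallel = 7.16 N/mm^2
Perpendicular = 10.52 N/mm^2

Area = 25 x 1.0 = 25.0 mm^2
TS (parallel) = 179 / 25.0 = 7.16 N/mm^2
TS (perpendicular) = 263 / 25.0 = 10.52 N/mm^2


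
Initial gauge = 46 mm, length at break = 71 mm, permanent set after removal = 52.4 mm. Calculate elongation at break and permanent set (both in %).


Elongation at break = (71 - 46) / 46 x 100 = 54.3%
Permanent set = (52.4 - 46) / 46 x 100 = 13.9%


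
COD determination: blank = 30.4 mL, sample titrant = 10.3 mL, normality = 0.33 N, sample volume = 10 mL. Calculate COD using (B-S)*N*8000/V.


COD = (30.4 - 10.3) x 0.33 x 8000 / 10
COD = 20.1 x 0.33 x 8000 / 10
COD = 5306.4 mg/L


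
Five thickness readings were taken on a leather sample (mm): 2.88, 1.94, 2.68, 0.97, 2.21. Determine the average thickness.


Sum = 2.88 + 1.94 + 2.68 + 0.97 + 2.21 = 10.68
Average = 10.68 / 5 = 2.14 mm


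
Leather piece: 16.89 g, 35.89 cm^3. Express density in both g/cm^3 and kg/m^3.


0.471 g/cm^3
471 kg/m^3

Density = 16.89 / 35.89 = 0.471 g/cm^3
Convert: 0.471 x 1000 = 471 kg/m^3


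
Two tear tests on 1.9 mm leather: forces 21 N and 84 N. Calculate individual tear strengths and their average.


Tear 1 = 11.1 N/mm
Tear 2 = 44.2 N/mm
Average = 27.7 N/mm

Tear 1 = 21 / 1.9 = 11.1 N/mm
Tear 2 = 84 / 1.9 = 44.2 N/mm
Average = (11.1 + 44.2) / 2 = 27.7 N/mm


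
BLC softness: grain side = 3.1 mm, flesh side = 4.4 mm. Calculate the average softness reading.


Average = (3.1 + 4.4) / 2
Average = 3.75 mm


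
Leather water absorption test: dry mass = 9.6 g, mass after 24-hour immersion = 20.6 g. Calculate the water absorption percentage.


114.6%

Water absorbed = 20.6 - 9.6 = 11.00 g
WA% = 11.00 / 9.6 x 100 = 114.6%


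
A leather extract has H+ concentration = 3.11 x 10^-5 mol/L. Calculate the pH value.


pH = -log10[H+]
pH = -log10(3.11 x 10^-5) = 4.51


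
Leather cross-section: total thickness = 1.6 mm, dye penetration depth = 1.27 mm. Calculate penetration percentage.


79.4%

Penetration% = 1.27 / 1.6 x 100
Penetration = 79.4%


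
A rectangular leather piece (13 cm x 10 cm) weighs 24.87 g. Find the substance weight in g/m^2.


1913.1 g/m^2

Area = 13 x 10 = 130 cm^2
SW = 24.87 / 130 x 10000 = 1913.1 g/m^2


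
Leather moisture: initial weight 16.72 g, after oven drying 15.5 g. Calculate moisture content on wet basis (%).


7.3%

Moisture = 16.72 - 15.5 = 1.22 g
MC = 1.22 / 16.72 x 100 = 7.3%


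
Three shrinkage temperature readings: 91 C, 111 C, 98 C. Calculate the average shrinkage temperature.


Average = (91 + 111 + 98) / 3
Average = 300 / 3 = 100.0 C


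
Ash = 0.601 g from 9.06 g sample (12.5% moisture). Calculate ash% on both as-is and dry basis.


As-is ash = 6.63%
Dry-basis ash = 7.58%


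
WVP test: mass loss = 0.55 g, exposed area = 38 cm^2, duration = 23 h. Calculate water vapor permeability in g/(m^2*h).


WVP = mass_loss / (area x time) x 10000
WVP = 0.55 / (38 x 23) x 10000
WVP = 0.55 / 874 x 10000 = 6.29 g/(m^2*h)


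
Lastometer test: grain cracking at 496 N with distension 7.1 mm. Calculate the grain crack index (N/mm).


Grain crack index = force / distension
Index = 496 / 7.1 = 69.9 N/mm


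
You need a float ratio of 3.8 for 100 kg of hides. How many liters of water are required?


Water = hide weight x target ratio
Water = 100 x 3.8 = 380.0 L


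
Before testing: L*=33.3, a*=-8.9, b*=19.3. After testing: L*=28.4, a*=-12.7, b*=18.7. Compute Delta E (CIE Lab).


Delta E = 6.23

dL = 28.4 - 33.3 = -4.9
da = -12.7 - (-8.9) = -3.8
db = 18.7 - 19.3 = -0.6
dE = sqrt((-4.9)^2 + (-3.8)^2 + (-0.6)^2) = 6.23


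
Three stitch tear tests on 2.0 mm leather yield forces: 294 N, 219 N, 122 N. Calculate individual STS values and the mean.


STS1 = 294 / 2.0 = 147.0 N/mm
STS2 = 219 / 2.0 = 109.5 N/mm
STS3 = 122 / 2.0 = 61.0 N/mm
Mean = (147.0 + 109.5 + 61.0) / 3 = 105.8 N/mm


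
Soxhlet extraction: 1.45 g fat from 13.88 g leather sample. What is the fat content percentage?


10.4%


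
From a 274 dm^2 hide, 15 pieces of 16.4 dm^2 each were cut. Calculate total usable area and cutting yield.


Usable area = 246.0 dm^2
Yield = 89.8%


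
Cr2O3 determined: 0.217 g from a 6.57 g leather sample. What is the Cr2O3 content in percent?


3.30%

Cr2O3% = 0.217 / 6.57 x 100
Cr2O3% = 3.30%


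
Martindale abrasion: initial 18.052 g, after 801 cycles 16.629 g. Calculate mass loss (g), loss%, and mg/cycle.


Mass loss = 1.423 g
Loss = 7.88%
Rate = 1.777 mg/cycle

Loss = 18.052 - 16.629 = 1.423 g
Loss% = 1.423 / 18.052 x 100 = 7.88%
Rate = 1.423 / 801 x 1000 = 1.777 mg/cycle


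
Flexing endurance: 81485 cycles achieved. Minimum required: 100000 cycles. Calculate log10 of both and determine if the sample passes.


Achieved: log10 = 4.91
Required: log10 = 5.00
Passes: No


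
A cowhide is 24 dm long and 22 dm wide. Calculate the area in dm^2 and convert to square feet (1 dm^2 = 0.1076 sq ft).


528 dm^2
56.81 sq ft

Area = 24 x 22 = 528 dm^2
Conversion: 528 x 0.1076 = 56.81 sq ft


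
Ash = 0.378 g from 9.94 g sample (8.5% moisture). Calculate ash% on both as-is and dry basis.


As-is ash% = 0.378 / 9.94 x 100 = 3.80%
Dry mass = 9.94 x (100 - 8.5) / 100 = 9.0951 g
Dry-basis ash% = 0.378 / 9.0951 x 100 = 4.16%


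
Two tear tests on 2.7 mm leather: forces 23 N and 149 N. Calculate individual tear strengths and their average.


Tear 1 = 8.5 N/mm
Tear 2 = 55.2 N/mm
Average = 31.9 N/mm

Tear 1 = 23 / 2.7 = 8.5 N/mm
Tear 2 = 149 / 2.7 = 55.2 N/mm
Average = (8.5 + 55.2) / 2 = 31.9 N/mm


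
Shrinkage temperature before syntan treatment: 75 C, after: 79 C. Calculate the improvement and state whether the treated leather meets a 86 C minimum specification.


Improvement = 79 - 75 = 4 C
Spec check: 79 C >= 86 C? No


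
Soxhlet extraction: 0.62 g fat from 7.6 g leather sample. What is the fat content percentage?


8.2%

Fat content = 0.62 / 7.6 x 100
Fat = 8.2%


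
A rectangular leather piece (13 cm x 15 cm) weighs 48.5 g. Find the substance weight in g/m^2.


2487.2 g/m^2


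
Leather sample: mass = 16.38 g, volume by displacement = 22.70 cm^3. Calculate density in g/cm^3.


Density = mass / volume
Density = 16.38 / 22.70 = 0.722 g/cm^3


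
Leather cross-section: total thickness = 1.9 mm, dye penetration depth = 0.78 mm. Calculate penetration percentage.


41.1%


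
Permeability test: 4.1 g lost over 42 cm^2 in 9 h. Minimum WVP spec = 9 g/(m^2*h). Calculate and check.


WVP = 108.47 g/(m^2*h)
Meets specification: Yes


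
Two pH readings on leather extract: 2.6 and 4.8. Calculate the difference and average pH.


Difference = 2.2
Average pH = 3.70

Difference = |2.6 - 4.8| = 2.2
Average = (2.6 + 4.8) / 2 = 3.70


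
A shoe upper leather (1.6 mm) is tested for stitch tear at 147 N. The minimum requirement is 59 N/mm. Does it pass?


STS = 91.9 N/mm
Passes: Yes


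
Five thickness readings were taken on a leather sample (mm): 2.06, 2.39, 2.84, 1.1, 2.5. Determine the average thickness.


Sum = 2.06 + 2.39 + 2.84 + 1.1 + 2.5 = 10.89
Average = 10.89 / 5 = 2.18 mm


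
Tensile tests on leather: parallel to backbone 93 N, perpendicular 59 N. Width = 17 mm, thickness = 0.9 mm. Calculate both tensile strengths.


Parallel = 6.08 N/mm^2
Perpendicular = 3.86 N/mm^2

Area = 17 x 0.9 = 15.3 mm^2
TS (parallel) = 93 / 15.3 = 6.08 N/mm^2
TS (perpendicular) = 59 / 15.3 = 3.86 N/mm^2


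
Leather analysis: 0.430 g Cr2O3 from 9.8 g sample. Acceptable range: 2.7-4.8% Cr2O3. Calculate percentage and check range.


Cr2O3 = 4.39%
Within range: Yes

Cr2O3% = 0.430 / 9.8 x 100 = 4.39%
Acceptable range: 2.7 to 4.8%
Within range: Yes


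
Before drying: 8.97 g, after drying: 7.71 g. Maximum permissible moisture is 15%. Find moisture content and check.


Moisture content = 14.0%
Acceptable: Yes


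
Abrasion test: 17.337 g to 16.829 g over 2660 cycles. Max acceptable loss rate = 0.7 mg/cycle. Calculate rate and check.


Rate = 0.191 mg/cycle
Passes: Yes

Loss = 17.337 - 16.829 = 0.508 g
Rate = 0.508 g / 2660 cycles x 1000 = 0.191 mg/cycle
Max = 0.7 mg/cycle
Passes: Yes


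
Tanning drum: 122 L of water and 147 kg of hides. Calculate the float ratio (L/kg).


0.8

Float ratio = water / hide weight
Ratio = 122 / 147 = 0.8


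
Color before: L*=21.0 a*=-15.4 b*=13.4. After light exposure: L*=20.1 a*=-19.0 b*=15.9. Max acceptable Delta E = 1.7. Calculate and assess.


dL = -0.9, da = -3.6, db = 2.5
dE = sqrt((-0.9)^2 + (-3.6)^2 + (2.5)^2) = 4.47
Max = 1.7
Passes: No


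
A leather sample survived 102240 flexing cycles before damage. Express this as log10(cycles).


5.01

log10(102240) = 5.01


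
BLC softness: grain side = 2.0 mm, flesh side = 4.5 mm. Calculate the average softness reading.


Average = (2.0 + 4.5) / 2
Average = 3.25 mm


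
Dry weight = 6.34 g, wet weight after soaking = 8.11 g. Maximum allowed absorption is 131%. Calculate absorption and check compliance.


Absorption = 27.9%
Compliant: Yes


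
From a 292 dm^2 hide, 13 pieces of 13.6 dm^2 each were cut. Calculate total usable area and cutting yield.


Usable area = 176.8 dm^2
Yield = 60.5%


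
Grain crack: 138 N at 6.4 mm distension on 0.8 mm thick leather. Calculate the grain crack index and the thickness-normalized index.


Crack index = 21.6 N/mm
Normalized index = 27.0 N/mm per mm


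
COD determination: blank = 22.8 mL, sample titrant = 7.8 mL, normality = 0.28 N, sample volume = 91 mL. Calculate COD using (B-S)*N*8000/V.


369.2 mg/L


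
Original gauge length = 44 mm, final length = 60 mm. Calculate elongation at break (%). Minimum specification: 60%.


Elongation = 36.4%
Meets spec: No


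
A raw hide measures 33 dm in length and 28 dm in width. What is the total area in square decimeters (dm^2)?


924 dm^2

Area = length x width
Area = 33 x 28 = 924 dm^2


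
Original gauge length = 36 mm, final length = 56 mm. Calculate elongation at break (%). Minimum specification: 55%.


Extension = 56 - 36 = 20 mm
Elongation = 20 / 36 x 100 = 55.6%
Minimum required: 55%
Meets specification: Yes


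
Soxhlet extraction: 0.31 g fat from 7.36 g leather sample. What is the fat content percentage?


4.2%


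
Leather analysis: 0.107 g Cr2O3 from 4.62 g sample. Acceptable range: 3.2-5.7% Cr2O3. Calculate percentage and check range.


Cr2O3 = 2.32%
Within range: No

Cr2O3% = 0.107 / 4.62 x 100 = 2.32%
Acceptable range: 3.2 to 5.7%
Within range: No


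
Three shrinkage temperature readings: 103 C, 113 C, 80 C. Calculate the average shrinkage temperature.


Average = (103 + 113 + 80) / 3
Average = 296 / 3 = 98.7 C


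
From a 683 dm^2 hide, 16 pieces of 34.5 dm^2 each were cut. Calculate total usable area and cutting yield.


Usable area = 552.0 dm^2
Yield = 80.8%


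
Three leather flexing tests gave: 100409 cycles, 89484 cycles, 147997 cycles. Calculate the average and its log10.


Average = (100409 + 89484 + 147997) / 3 = 112630 cycles
log10(112630) = 5.05


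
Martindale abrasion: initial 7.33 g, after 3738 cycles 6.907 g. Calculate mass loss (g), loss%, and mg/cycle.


Loss = 7.33 - 6.907 = 0.423 g
Loss% = 0.423 / 7.33 x 100 = 5.77%
Rate = 0.423 / 3738 x 1000 = 0.113 mg/cycle


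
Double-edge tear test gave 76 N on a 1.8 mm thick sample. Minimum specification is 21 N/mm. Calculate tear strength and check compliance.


Tear strength = 76 / 1.8 = 42.2 N/mm
Required minimum = 21 N/mm
Compliant: Yes


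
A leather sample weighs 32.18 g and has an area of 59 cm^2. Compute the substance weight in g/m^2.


5454.2 g/m^2

Substance weight = mass / area x 10000
SW = 32.18 / 59 x 10000
SW = 5454.2 g/m^2


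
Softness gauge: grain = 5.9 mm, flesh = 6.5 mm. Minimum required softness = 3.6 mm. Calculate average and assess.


Average softness = 6.20 mm
Meets requirement: Yes

Average = (5.9 + 6.5) / 2 = 6.20 mm
Minimum = 3.6 mm
Meets requirement: Yes


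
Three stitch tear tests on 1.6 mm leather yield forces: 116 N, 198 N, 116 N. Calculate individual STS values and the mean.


STS1 = 72.5 N/mm
STS2 = 123.8 N/mm
STS3 = 72.5 N/mm
Mean = 89.6 N/mm


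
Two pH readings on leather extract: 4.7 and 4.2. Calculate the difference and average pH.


Difference = |4.7 - 4.2| = 0.5
Average = (4.7 + 4.2) / 2 = 4.45


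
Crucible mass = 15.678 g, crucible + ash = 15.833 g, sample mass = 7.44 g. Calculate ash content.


Ash mass = 0.155 g
Ash content = 2.08%


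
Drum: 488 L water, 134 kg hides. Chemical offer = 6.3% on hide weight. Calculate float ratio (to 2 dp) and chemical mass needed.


Float ratio = 3.64
Chemical needed = 8.442 kg


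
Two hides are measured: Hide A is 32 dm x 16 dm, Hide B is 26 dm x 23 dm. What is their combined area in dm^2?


Hide A area = 32 x 16 = 512 dm^2
Hide B area = 26 x 23 = 598 dm^2
Total = 512 + 598 = 1110 dm^2


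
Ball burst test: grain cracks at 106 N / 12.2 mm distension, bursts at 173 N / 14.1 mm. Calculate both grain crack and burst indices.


Crack index = 8.7 N/mm
Burst index = 12.3 N/mm

Crack index = 106 / 12.2 = 8.7 N/mm
Burst index = 173 / 14.1 = 12.3 N/mm


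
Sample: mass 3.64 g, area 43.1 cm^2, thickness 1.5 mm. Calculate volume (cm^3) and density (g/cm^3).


Volume = 6.465 cm^3
Density = 0.563 g/cm^3


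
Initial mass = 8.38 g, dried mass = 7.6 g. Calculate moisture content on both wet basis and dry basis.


Wet basis = 9.3%
Dry basis = 10.3%

Moisture lost = 8.38 - 7.6 = 0.78 g
Wet basis MC = 0.78 / 8.38 x 100 = 9.3%
Dry basis MC = 0.78 / 7.6 x 100 = 10.3%


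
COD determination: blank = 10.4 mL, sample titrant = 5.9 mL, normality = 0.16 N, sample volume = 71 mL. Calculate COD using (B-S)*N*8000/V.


81.1 mg/L

COD = (10.4 - 5.9) x 0.16 x 8000 / 71
COD = 4.5 x 0.16 x 8000 / 71
COD = 81.1 mg/L


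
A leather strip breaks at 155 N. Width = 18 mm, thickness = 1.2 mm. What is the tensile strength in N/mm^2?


Cross-sectional area = 18 x 1.2 = 21.6 mm^2
Tensile strength = 155 / 21.6 = 7.18 N/mm^2


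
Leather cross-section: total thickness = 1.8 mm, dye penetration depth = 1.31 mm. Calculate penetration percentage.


Penetration% = 1.31 / 1.8 x 100
Penetration = 72.8%


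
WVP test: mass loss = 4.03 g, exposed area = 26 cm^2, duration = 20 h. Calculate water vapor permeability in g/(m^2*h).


WVP = mass_loss / (area x time) x 10000
WVP = 4.03 / (26 x 20) x 10000
WVP = 4.03 / 520 x 10000 = 77.50 g/(m^2*h)


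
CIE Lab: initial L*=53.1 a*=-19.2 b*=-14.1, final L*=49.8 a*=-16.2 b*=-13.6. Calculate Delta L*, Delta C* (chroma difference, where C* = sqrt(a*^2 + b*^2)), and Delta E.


Delta L* = -3.3
Delta C* = -2.67
Delta E = 4.49


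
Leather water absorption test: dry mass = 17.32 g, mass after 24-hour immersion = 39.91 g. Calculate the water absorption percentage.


130.4%

Water absorbed = 39.91 - 17.32 = 22.59 g
WA% = 22.59 / 17.32 x 100 = 130.4%


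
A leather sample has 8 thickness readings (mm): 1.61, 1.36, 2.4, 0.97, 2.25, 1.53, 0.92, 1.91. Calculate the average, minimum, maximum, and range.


Sum = 12.95
Average = 12.95 / 8 = 1.62 mm
Minimum = 0.92 mm
Maximum = 2.4 mm
Range = 2.4 - 0.92 = 1.48 mm


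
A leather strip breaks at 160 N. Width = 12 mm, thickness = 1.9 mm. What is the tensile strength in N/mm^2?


Cross-sectional area = 12 x 1.9 = 22.8 mm^2
Tensile strength = 160 / 22.8 = 7.02 N/mm^2


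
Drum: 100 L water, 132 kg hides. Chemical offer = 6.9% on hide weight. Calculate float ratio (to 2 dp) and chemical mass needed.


Float ratio = 0.76
Chemical needed = 9.108 kg


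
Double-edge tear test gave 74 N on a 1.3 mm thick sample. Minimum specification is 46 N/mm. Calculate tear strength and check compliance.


Tear strength = 56.9 N/mm
Compliant: Yes


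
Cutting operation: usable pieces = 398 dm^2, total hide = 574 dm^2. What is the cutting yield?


69.3%


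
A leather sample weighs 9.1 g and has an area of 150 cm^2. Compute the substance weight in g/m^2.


606.7 g/m^2

Substance weight = mass / area x 10000
SW = 9.1 / 150 x 10000
SW = 606.7 g/m^2


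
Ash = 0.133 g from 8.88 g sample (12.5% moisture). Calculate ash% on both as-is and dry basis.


As-is ash% = 0.133 / 8.88 x 100 = 1.50%
Dry mass = 8.88 x (100 - 12.5) / 100 = 7.77 g
Dry-basis ash% = 0.133 / 7.77 x 100 = 1.71%


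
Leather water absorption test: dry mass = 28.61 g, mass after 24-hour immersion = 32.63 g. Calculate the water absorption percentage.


14.1%

Water absorbed = 32.63 - 28.61 = 4.02 g
WA% = 4.02 / 28.61 x 100 = 14.1%


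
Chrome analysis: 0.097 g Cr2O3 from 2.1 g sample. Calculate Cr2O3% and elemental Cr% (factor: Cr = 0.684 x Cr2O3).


Cr2O3% = 0.097 / 2.1 x 100 = 4.62%
Cr% = 4.62 x 0.684 = 3.16%


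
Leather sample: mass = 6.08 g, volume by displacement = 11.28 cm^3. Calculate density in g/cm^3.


0.539 g/cm^3

Density = mass / volume
Density = 6.08 / 11.28 = 0.539 g/cm^3


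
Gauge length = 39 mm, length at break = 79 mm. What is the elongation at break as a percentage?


Extension = 79 - 39 = 40 mm
Elongation = 40 / 39 x 100 = 102.6%


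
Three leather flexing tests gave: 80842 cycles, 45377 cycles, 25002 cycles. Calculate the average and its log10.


Average = 50407 cycles
log10 = 4.70

Average = (80842 + 45377 + 25002) / 3 = 50407 cycles
log10(50407) = 4.70


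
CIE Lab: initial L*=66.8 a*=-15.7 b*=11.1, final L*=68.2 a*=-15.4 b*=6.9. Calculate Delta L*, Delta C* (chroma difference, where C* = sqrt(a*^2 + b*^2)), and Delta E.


Delta L* = 1.4
Delta C* = -2.35
Delta E = 4.44


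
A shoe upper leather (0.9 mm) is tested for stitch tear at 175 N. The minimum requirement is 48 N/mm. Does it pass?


STS = 175 / 0.9 = 194.4 N/mm
Minimum required: 48 N/mm
Passes: Yes


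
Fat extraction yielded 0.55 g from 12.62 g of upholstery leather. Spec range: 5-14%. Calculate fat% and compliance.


Fat content = 4.4%
Compliant: No

Fat% = 0.55 / 12.62 x 100 = 4.4%
Spec range: 5-14%
Compliant: No


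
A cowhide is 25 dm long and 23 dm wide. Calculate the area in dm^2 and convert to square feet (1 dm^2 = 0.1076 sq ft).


575 dm^2
61.87 sq ft

Area = 25 x 23 = 575 dm^2
Conversion: 575 x 0.1076 = 61.87 sq ft


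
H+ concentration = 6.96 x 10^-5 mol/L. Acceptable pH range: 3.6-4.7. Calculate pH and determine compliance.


pH = -log10(6.96 x 10^-5) = 4.16
Range: 3.6 to 4.7
Compliant: Yes


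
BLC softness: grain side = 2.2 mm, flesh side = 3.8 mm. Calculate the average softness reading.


3.00 mm

Average = (2.2 + 3.8) / 2
Average = 3.00 mm


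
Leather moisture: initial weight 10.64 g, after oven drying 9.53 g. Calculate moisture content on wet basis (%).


10.4%


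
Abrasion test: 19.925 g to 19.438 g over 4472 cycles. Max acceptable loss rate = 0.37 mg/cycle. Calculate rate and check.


Loss = 19.925 - 19.438 = 0.487 g
Rate = 0.487 g / 4472 cycles x 1000 = 0.109 mg/cycle
Max = 0.37 mg/cycle
Passes: Yes


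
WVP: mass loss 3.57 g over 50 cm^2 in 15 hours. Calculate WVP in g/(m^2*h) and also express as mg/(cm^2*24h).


WVP = 3.57 / (50 x 15) x 10000 = 47.60 g/(m^2*h)
Mass loss in mg = 3.57 x 1000 = 3570 mg
Per cm^2 per 24h in mg: 3570 x 24 / (50 x 15) = 85680 / 750 = 114.24 mg/(cm^2*24h)


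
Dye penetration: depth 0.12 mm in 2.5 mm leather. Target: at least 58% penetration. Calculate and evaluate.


Penetration = 4.8%
Meets target: No


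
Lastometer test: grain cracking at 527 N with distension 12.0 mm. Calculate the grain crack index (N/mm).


43.9 N/mm

Grain crack index = force / distension
Index = 527 / 12.0 = 43.9 N/mm


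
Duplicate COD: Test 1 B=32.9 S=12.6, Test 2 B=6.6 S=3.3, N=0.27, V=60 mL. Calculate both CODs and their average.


COD1 = 730.8 mg/L
COD2 = 118.8 mg/L
Average = 424.8 mg/L


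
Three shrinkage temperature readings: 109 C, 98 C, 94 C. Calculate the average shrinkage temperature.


Average = (109 + 98 + 94) / 3
Average = 301 / 3 = 100.3 C


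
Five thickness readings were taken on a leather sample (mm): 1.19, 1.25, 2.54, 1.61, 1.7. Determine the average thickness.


Sum = 1.19 + 1.25 + 2.54 + 1.61 + 1.7 = 8.29
Average = 8.29 / 5 = 1.66 mm


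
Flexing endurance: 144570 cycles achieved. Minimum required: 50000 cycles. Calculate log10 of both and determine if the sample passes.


log10(144570) = 5.16
log10(50000) = 4.70
Passes: Yes


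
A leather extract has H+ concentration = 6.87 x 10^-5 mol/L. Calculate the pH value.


pH = 4.16

pH = -log10[H+]
pH = -log10(6.87 x 10^-5) = 4.16


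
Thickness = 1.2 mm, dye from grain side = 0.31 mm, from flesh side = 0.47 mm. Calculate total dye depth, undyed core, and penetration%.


Total dyed = 0.78 mm
Undyed core = 0.42 mm
Penetration = 65.0%


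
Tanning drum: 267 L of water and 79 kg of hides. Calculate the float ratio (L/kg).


Float ratio = water / hide weight
Ratio = 267 / 79 = 3.4


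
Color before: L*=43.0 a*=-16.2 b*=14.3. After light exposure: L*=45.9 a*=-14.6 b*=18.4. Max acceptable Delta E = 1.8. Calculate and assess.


Delta E = 5.27
Passes: No

dL = 2.9, da = 1.6, db = 4.1
dE = sqrt((2.9)^2 + (1.6)^2 + (4.1)^2) = 5.27
Max = 1.8
Passes: No


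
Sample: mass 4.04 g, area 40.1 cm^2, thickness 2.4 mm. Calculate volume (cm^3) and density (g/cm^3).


Volume = 9.624 cm^3
Density = 0.420 g/cm^3

Thickness in cm = 2.4 / 10 = 0.24 cm
Volume = 40.1 x 0.24 = 9.624 cm^3
Density = 4.04 / 9.624 = 0.420 g/cm^3


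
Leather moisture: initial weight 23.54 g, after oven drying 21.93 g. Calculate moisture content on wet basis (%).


Moisture = 23.54 - 21.93 = 1.61 g
MC = 1.61 / 23.54 x 100 = 6.8%


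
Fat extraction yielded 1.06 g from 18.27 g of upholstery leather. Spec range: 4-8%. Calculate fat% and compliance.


Fat content = 5.8%
Compliant: Yes

Fat% = 1.06 / 18.27 x 100 = 5.8%
Spec range: 4-8%
Compliant: Yes


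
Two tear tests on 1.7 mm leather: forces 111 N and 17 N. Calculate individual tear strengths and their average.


Tear 1 = 111 / 1.7 = 65.3 N/mm
Tear 2 = 17 / 1.7 = 10.0 N/mm
Average = (65.3 + 10.0) / 2 = 37.7 N/mm


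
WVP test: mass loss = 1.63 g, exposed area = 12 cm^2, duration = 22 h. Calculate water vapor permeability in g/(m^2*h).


WVP = mass_loss / (area x time) x 10000
WVP = 1.63 / (12 x 22) x 10000
WVP = 1.63 / 264 x 10000 = 61.74 g/(m^2*h)


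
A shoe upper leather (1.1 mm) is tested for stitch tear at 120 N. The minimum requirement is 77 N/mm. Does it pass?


STS = 120 / 1.1 = 109.1 N/mm
Minimum required: 77 N/mm
Passes: Yes


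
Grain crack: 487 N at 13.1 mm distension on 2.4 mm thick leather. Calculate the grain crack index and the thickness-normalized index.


Crack index = 37.2 N/mm
Normalized index = 15.5 N/mm per mm

Crack index = 487 / 13.1 = 37.2 N/mm
Normalized = 37.2 / 2.4 = 15.5 N/mm per mm


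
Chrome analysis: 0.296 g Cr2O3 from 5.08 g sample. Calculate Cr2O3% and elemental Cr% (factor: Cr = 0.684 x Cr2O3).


Cr2O3 = 5.83%
Cr = 3.99%

Cr2O3% = 0.296 / 5.08 x 100 = 5.83%
Cr% = 5.83 x 0.684 = 3.99%


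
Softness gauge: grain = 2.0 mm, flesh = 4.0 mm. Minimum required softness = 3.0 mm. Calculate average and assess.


Average = (2.0 + 4.0) / 2 = 3.00 mm
Minimum = 3.0 mm
Meets requirement: Yes


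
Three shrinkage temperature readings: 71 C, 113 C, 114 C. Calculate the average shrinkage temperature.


99.3 C


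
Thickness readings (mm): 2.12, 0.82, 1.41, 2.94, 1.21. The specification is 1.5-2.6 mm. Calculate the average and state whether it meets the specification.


Sum = 8.50
Average = 8.50 / 5 = 1.70 mm
Specification range: 1.5 to 2.6 mm
Within spec: Yes


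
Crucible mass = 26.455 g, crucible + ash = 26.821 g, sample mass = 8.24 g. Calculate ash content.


Ash mass = 26.821 - 26.455 = 0.366 g
Ash% = 0.366 / 8.24 x 100 = 4.44%


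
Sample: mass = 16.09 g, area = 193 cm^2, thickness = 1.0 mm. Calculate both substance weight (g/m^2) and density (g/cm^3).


Substance weight = 833.7 g/m^2
Density = 0.834 g/cm^3

SW = 16.09 / 193 x 10000 = 833.7 g/m^2
Volume = 193 x 1.0 / 10 = 19.30 cm^3
Density = 16.09 / 19.30 = 0.834 g/cm^3


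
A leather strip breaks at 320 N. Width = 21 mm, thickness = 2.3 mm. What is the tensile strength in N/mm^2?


6.63 N/mm^2

Cross-sectional area = 21 x 2.3 = 48.3 mm^2
Tensile strength = 320 / 48.3 = 6.63 N/mm^2


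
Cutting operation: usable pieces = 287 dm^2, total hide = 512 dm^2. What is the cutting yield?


56.1%

Yield = usable / total x 100
Yield = 287 / 512 x 100 = 56.1%


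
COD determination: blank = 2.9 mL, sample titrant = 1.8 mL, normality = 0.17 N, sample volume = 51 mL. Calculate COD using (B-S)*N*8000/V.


29.3 mg/L

COD = (2.9 - 1.8) x 0.17 x 8000 / 51
COD = 1.1 x 0.17 x 8000 / 51
COD = 29.3 mg/L


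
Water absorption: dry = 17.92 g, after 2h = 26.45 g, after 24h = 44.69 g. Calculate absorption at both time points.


2h absorption = 47.6%
24h absorption = 149.4%

WA (2h) = (26.45 - 17.92) / 17.92 x 100 = 47.6%
WA (24h) = (44.69 - 17.92) / 17.92 x 100 = 149.4%


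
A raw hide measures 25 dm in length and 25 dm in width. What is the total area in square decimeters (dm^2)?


625 dm^2

Area = length x width
Area = 25 x 25 = 625 dm^2


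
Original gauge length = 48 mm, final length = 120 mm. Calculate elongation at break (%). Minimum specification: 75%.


Extension = 120 - 48 = 72 mm
Elongation = 72 / 48 x 100 = 150.0%
Minimum required: 75%
Meets specification: Yes


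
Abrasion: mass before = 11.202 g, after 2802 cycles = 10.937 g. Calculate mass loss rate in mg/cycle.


Mass loss = 11.202 - 10.937 = 0.265 g
Rate = 0.265 / 2802 x 1000 = 0.095 mg/cycle


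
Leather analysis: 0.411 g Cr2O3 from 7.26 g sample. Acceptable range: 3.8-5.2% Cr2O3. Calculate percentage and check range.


Cr2O3% = 0.411 / 7.26 x 100 = 5.66%
Acceptable range: 3.8 to 5.2%
Within range: No


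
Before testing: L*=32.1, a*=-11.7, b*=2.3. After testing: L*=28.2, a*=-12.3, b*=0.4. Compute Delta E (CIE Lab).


dL = 28.2 - 32.1 = -3.9
da = -12.3 - (-11.7) = -0.6
db = 0.4 - 2.3 = -1.9
dE = sqrt((-3.9)^2 + (-0.6)^2 + (-1.9)^2) = 4.38


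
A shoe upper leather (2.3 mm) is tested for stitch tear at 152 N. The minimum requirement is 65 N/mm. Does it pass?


STS = 66.1 N/mm
Passes: Yes


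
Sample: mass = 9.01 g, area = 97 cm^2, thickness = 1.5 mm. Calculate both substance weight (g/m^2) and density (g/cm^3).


Substance weight = 928.9 g/m^2
Density = 0.619 g/cm^3

SW = 9.01 / 97 x 10000 = 928.9 g/m^2
Volume = 97 x 1.5 / 10 = 14.55 cm^3
Density = 9.01 / 14.55 = 0.619 g/cm^3


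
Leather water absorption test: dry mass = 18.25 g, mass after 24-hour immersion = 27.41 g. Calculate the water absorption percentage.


50.2%

Water absorbed = 27.41 - 18.25 = 9.16 g
WA% = 9.16 / 18.25 x 100 = 50.2%


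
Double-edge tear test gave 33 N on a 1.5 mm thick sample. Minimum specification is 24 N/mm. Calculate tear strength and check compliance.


Tear strength = 22.0 N/mm
Compliant: No


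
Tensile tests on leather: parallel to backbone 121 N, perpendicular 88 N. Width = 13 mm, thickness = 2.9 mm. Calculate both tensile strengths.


Area = 13 x 2.9 = 37.7 mm^2
TS (parallel) = 121 / 37.7 = 3.21 N/mm^2
TS (perpendicular) = 88 / 37.7 = 2.33 N/mm^2


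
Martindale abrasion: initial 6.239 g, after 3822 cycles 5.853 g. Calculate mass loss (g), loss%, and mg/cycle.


Loss = 6.239 - 5.853 = 0.386 g
Loss% = 0.386 / 6.239 x 100 = 6.19%
Rate = 0.386 / 3822 x 1000 = 0.101 mg/cycle


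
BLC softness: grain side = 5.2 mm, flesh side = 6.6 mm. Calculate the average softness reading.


5.90 mm


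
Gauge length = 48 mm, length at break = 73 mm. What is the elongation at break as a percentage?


52.1%


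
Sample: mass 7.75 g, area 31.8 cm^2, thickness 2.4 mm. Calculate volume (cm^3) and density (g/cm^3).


Volume = 7.632 cm^3
Density = 1.015 g/cm^3

Thickness in cm = 2.4 / 10 = 0.24 cm
Volume = 31.8 x 0.24 = 7.632 cm^3
Density = 7.75 / 7.632 = 1.015 g/cm^3


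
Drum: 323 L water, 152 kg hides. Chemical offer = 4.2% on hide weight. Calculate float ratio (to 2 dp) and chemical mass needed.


Float ratio = 323 / 152 = 2.13
Chemical = 152 x 4.2 / 100 = 6.384 kg


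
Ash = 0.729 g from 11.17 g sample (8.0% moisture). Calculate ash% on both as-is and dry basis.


As-is ash% = 0.729 / 11.17 x 100 = 6.53%
Dry mass = 11.17 x (100 - 8.0) / 100 = 10.2764 g
Dry-basis ash% = 0.729 / 10.2764 x 100 = 7.09%


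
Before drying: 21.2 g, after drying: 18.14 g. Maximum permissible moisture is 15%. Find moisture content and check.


MC = (21.2 - 18.14) / 21.2 x 100 = 14.4%
Maximum: 15%
Acceptable: Yes


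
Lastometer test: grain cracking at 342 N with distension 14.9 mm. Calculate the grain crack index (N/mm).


23.0 N/mm

Grain crack index = force / distension
Index = 342 / 14.9 = 23.0 N/mm


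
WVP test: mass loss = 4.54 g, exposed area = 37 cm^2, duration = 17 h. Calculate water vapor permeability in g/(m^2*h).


WVP = mass_loss / (area x time) x 10000
WVP = 4.54 / (37 x 17) x 10000
WVP = 4.54 / 629 x 10000 = 72.18 g/(m^2*h)


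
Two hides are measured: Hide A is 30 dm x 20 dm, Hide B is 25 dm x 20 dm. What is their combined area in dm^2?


1100 dm^2

Hide A area = 30 x 20 = 600 dm^2
Hide B area = 25 x 20 = 500 dm^2
Total = 600 + 500 = 1100 dm^2


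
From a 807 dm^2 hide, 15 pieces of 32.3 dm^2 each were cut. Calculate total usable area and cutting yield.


Total usable = 15 x 32.3 = 484.5 dm^2
Yield = 484.5 / 807 x 100 = 60.0%


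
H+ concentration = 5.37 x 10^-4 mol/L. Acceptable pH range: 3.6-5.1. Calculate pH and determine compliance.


pH = 3.27
Compliant: No


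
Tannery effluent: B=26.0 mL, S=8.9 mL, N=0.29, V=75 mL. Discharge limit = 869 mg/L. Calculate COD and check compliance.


COD = 529.0 mg/L
Compliant: Yes

COD = (26.0 - 8.9) x 0.29 x 8000 / 75 = 529.0 mg/L
Limit: 869 mg/L
Compliant: Yes


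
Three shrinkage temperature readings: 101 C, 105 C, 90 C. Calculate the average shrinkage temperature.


98.7 C


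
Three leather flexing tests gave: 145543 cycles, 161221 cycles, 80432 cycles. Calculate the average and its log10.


Average = 129065 cycles
log10 = 5.11


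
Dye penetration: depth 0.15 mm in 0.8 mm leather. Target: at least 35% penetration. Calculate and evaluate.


Penetration = 0.15 / 0.8 x 100 = 18.8%
Target: 35%
Meets target: No
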